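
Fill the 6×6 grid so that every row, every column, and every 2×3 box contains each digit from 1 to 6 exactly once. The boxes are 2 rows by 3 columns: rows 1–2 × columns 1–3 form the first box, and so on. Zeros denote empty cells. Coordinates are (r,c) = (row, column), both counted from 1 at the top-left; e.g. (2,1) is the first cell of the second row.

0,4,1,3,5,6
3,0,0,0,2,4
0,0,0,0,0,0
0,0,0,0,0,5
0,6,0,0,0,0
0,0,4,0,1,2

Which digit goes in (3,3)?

(1,1) = 2 (sole candidate).
(2,2) = 5 (sole candidate).
(2,3) = 6 (sole candidate).
(2,4) = 1 (sole candidate).
(5,6) = 3 (sole candidate).
(6,1) = 5 (sole candidate).
(6,2) = 3 (sole candidate).
(6,4) = 6 (sole candidate).
(3,6) = 1 (sole candidate).
(5,1) = 1 (sole candidate).
(5,3) = 2 (sole candidate).
(5,5) = 4 (sole candidate).
(3,2) = 2 (sole candidate).
(3,4) = 4 (sole candidate).
(4,2) = 1 (sole candidate).
(4,3) = 3 (sole candidate).
(4,4) = 2 (sole candidate).
(4,5) = 6 (sole candidate).
(5,4) = 5 (sole candidate).
(3,1) = 6 (sole candidate).
(3,3) = 5: row 3 has {1,2,4,6}; col 3 has {1,2,3,4,6}; box has {1,2,3,6} → only 5 remains.

5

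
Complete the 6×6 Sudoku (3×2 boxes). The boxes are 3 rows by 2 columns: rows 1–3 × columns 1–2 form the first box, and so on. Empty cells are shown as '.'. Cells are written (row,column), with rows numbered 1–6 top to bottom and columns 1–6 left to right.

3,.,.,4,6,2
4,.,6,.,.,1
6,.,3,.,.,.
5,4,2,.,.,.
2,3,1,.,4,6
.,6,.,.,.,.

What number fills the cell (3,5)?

(1,3) = 5: row 1 has {2,3,4,6}; col 3 has {1,2,3,6}; box has {3,4,6} → only 5 remains.
(2,4) = 2: row 2 has {1,4,6}; col 4 has {4}; box has {3,4,5,6} → only 2 remains.
(3,4) = 1: row 3 has {3,6}; col 4 has {2,4}; box has {2,3,4,5,6} → only 1 remains.
(3,5) = 5: row 3 has {1,3,6}; col 5 has {4,6}; box has {1,2,6} → only 5 remains.

5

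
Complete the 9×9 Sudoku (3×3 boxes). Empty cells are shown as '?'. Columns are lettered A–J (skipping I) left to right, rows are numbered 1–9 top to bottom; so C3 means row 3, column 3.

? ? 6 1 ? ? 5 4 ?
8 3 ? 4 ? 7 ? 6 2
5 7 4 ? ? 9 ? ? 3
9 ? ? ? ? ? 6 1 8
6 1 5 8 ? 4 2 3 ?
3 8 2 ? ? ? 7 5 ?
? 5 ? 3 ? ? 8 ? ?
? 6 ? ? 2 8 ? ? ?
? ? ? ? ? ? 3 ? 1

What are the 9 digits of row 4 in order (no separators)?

A1 = 2 (sole candidate).
B1 = 9 (sole candidate).
F1 = 3 (sole candidate).
J1 = 7 (sole candidate).
C2 = 1 (sole candidate).
E2 = 5 (sole candidate).
G2 = 9 (sole candidate).
G3 = 1 (sole candidate).
H3 = 8 (sole candidate).
B4 = 4: row 4 has {1,6,8,9}; col 2 has {1,3,5,6,7,8,9}; box has {1,2,3,5,6,8,9} → only 4 remains.
C4 = 7: row 4 has {1,4,6,8,9}; col 3 has {1,2,4,5,6}; box has {1,2,3,4,5,6,8,9} → only 7 remains.
E4 = 3: row 4 has {1,4,6,7,8,9}; col 5 has {2,5}; box has {4,8} → only 3 remains.
J5 = 9 (sole candidate).
J6 = 4 (sole candidate).
C7 = 9 (sole candidate).
J7 = 6 (sole candidate).
C8 = 3 (sole candidate).
G8 = 4 (sole candidate).
J8 = 5 (sole candidate).
B9 = 2 (sole candidate).
C9 = 8 (sole candidate).
E1 = 8 (sole candidate).
E3 = 6 (sole candidate).
E5 = 7 (sole candidate).
F7 = 1 (sole candidate).
D3 = 2 (sole candidate).
D4 = 5: row 4 has {1,3,4,6,7,8,9}; col 4 has {1,2,3,4,8}; box has {3,4,7,8} → only 5 remains.
F4 = 2: row 4 has {1,3,4,5,6,7,8,9}; col 6 has {1,3,4,7,8,9}; box has {3,4,5,7,8} → only 2 remains.

947532618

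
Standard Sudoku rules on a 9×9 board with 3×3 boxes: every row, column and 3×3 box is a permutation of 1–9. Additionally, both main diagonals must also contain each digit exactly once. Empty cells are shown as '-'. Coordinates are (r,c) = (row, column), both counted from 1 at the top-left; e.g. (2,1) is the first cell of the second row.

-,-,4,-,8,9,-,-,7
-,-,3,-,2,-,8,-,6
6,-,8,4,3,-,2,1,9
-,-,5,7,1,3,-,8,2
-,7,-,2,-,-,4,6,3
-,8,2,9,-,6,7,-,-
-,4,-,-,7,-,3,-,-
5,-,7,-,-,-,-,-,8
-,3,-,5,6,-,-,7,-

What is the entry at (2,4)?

(1,7) = 5: row 1 has {4,7,8,9}; col 7 has {2,3,4,7,8}; box has {1,2,6,7,8,9} → only 5 remains.
(1,8) = 3: row 1 has {4,5,7,8,9}; col 8 has {1,6,7,8}; box has {1,2,5,6,7,8,9} → only 3 remains.
(2,4) = 1: row 2 has {2,3,6,8}; col 4 has {2,4,5,7,9}; box has {2,3,4,8,9} → only 1 remains.

1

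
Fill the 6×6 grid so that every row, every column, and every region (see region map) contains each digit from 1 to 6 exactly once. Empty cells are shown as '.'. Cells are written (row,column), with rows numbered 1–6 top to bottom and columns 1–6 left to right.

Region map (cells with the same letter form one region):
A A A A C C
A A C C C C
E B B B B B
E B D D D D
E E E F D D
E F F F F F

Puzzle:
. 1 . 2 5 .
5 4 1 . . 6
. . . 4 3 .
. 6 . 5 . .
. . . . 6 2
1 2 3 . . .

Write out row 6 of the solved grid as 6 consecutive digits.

(1,3) = 6: row 1 has {1,2,5}; col 3 has {1,3}; region has {1,2,4,5} → only 6 remains.
(2,4) = 3: row 2 has {1,4,5,6}; col 4 has {2,4,5}; region has {1,5,6} → only 3 remains.
(2,5) = 2: row 2 has {1,3,4,5,6}; col 5 has {3,5,6}; region has {1,3,5,6} → only 2 remains.
(3,2) = 5: row 3 has {3,4}; col 2 has {1,2,4,6}; region has {3,4,6} → only 5 remains.
(3,3) = 2: row 3 has {3,4,5}; col 3 has {1,3,6}; region has {3,4,5,6} → only 2 remains.
(3,6) = 1: row 3 has {2,3,4,5}; col 6 has {2,6}; region has {2,3,4,5,6} → only 1 remains.
(4,3) = 4: row 4 has {5,6}; col 3 has {1,2,3,6}; region has {2,5,6} → only 4 remains.
(4,5) = 1: row 4 has {4,5,6}; col 5 has {2,3,5,6}; region has {2,4,5,6} → only 1 remains.
(4,6) = 3: row 4 has {1,4,5,6}; col 6 has {1,2,6}; region has {1,2,4,5,6} → only 3 remains.
(5,2) = 3: row 5 has {2,6}; col 2 has {1,2,4,5,6}; region has {1} → only 3 remains.
(5,3) = 5: row 5 has {2,3,6}; col 3 has {1,2,3,4,6}; region has {1,3} → only 5 remains.
(5,4) = 1: row 5 has {2,3,5,6}; col 4 has {2,3,4,5}; region has {2,3} → only 1 remains.
(6,4) = 6: row 6 has {1,2,3}; col 4 has {1,2,3,4,5}; region has {1,2,3} → only 6 remains.
(6,5) = 4: row 6 has {1,2,3,6}; col 5 has {1,2,3,5,6}; region has {1,2,3,6} → only 4 remains.
(6,6) = 5: row 6 has {1,2,3,4,6}; col 6 has {1,2,3,6}; region has {1,2,3,4,6} → only 5 remains.

123645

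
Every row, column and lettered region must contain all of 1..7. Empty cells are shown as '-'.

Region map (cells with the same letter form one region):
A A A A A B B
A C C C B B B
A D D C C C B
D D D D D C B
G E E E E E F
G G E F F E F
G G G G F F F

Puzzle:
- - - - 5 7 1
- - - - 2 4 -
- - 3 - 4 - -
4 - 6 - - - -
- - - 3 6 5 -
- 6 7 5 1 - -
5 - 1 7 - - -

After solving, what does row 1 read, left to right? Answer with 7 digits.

6324571

R2C3 = 5 (sole candidate).
R4C5 = 7 (sole candidate).
R5C1 = 2 (sole candidate).
R5C3 = 4 (sole candidate).
R5C7 = 7 (sole candidate).
R6C1 = 3 (sole candidate).
R6C6 = 2 (sole candidate).
R6C7 = 4 (sole candidate).
R7C2 = 4 (sole candidate).
R7C5 = 3 (sole candidate).
R7C6 = 6 (sole candidate).
R7C7 = 2 (sole candidate).
R1C1 = 6: row 1 has {1,5,7}; col 1 has {2,3,4,5}; region has {5} → only 6 remains.
R1C3 = 2: row 1 has {1,5,6,7}; col 3 has {1,3,4,5,6,7}; region has {5,6} → only 2 remains.
R1C4 = 4: row 1 has {1,2,5,6,7}; col 4 has {3,5,7}; region has {2,5,6} → only 4 remains.
R3C6 = 1 (sole candidate).
R4C6 = 3 (sole candidate).
R4C7 = 5 (sole candidate).
R5C2 = 1 (sole candidate).
R1C2 = 3: row 1 has {1,2,4,5,6,7}; col 2 has {1,4,6}; region has {2,4,5,6} → only 3 remains.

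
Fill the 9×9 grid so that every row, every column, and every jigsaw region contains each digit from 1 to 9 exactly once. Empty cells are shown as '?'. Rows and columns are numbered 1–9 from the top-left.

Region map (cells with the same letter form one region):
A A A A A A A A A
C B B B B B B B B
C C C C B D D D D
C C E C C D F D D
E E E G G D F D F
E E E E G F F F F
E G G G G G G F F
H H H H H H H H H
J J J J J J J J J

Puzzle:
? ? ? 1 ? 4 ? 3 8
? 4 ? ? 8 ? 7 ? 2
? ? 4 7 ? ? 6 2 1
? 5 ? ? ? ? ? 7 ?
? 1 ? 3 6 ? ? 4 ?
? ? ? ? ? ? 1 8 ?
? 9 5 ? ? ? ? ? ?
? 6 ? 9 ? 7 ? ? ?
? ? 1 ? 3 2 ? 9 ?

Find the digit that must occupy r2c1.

r7c8 = 6: row 7 has {5,9}; col 8 has {2,3,4,7,8,9}; region has {1,8} → only 6 remains.
r4c7 = 4: in row 4, 4 can only go here (every other open cell in that row sees a 4).
r2c6 = 6: in column 6, 6 can only go here (every other open cell in that column sees a 6).
r2c4 = 5: row 2 has {2,4,6,7,8}; col 4 has {1,3,7,9}; region has {2,4,6,7,8} → only 5 remains.
r2c8 = 1: row 2 has {2,4,5,6,7,8}; col 8 has {2,3,4,6,7,8,9}; region has {2,4,5,6,7,8} → only 1 remains.
r3c5 = 9: row 3 has {1,2,4,6,7}; col 5 has {3,6,8}; region has {1,2,4,5,6,7,8} → only 9 remains.
r8c8 = 5: row 8 has {6,7,9}; col 8 has {1,2,3,4,6,7,8,9}; region has {6,7,9} → only 5 remains.
r2c3 = 3: row 2 has {1,2,4,5,6,7,8}; col 3 has {1,4,5}; region has {1,2,4,5,6,7,8,9} → only 3 remains.
r2c1 = 9: row 2 has {1,2,3,4,5,6,7,8}; col 1 has {}; region has {4,5,7} → only 9 remains.

9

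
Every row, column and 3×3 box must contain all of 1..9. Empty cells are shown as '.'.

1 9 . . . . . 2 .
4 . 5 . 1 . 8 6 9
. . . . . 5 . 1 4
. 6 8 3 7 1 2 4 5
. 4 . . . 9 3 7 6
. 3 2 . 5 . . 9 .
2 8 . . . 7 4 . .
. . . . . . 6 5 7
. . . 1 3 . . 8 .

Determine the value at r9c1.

6

r1c9 = 3: row 1 has {1,2,9}; col 9 has {4,5,6,7,9}; box has {1,2,4,6,8,9} → only 3 remains.
r3c7 = 7: row 3 has {1,4,5}; col 7 has {2,3,4,6,8}; box has {1,2,3,4,6,8,9} → only 7 remains.
r4c1 = 9: row 4 has {1,2,3,4,5,6,7,8}; col 1 has {1,2,4}; box has {2,3,4,6,8} → only 9 remains.
r5c1 = 5: row 5 has {3,4,6,7,9}; col 1 has {1,2,4,9}; box has {2,3,4,6,8,9} → only 5 remains.
r5c3 = 1: row 5 has {3,4,5,6,7,9}; col 3 has {2,5,8}; box has {2,3,4,5,6,8,9} → only 1 remains.
r6c1 = 7: row 6 has {2,3,5,9}; col 1 has {1,2,4,5,9}; box has {1,2,3,4,5,6,8,9} → only 7 remains.
r6c7 = 1: row 6 has {2,3,5,7,9}; col 7 has {2,3,4,6,7,8}; box has {2,3,4,5,6,7,9} → only 1 remains.
r6c9 = 8: row 6 has {1,2,3,5,7,9}; col 9 has {3,4,5,6,7,9}; box has {1,2,3,4,5,6,7,9} → only 8 remains.
r7c8 = 3: row 7 has {2,4,7,8}; col 8 has {1,2,4,5,6,7,8,9}; box has {4,5,6,7,8} → only 3 remains.
r7c9 = 1: row 7 has {2,3,4,7,8}; col 9 has {3,4,5,6,7,8,9}; box has {3,4,5,6,7,8} → only 1 remains.
r8c1 = 3: row 8 has {5,6,7}; col 1 has {1,2,4,5,7,9}; box has {2,8} → only 3 remains.
r8c2 = 1: row 8 has {3,5,6,7}; col 2 has {3,4,6,8,9}; box has {2,3,8} → only 1 remains.
r9c1 = 6: row 9 has {1,3,8}; col 1 has {1,2,3,4,5,7,9}; box has {1,2,3,8} → only 6 remains.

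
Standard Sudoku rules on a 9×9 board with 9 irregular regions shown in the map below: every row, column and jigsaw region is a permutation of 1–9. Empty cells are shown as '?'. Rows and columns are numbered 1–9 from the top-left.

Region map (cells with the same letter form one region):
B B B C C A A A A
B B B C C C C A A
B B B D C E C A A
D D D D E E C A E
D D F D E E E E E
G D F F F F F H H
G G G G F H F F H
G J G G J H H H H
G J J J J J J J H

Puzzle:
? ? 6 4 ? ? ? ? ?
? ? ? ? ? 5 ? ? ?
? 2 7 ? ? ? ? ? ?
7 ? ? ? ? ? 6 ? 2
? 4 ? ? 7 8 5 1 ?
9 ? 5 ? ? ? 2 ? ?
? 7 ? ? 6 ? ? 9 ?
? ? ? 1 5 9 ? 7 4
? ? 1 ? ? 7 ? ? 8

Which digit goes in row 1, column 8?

row 5, column 3 = 3 (sole candidate).
row 8, column 7 = 3 (sole candidate).
row 6, column 8 = 6 (sole candidate).
row 6, column 9 = 1 (sole candidate).
row 7, column 6 = 2 (sole candidate).
row 7, column 9 = 5 (sole candidate).
row 6, column 6 = 4 (sole candidate).
row 4, column 6 = 3 (sole candidate).
row 6, column 5 = 8 (sole candidate).
row 7, column 7 = 1 (sole candidate).
row 1, column 6 = 1 (sole candidate).
row 3, column 6 = 6 (sole candidate).
row 5, column 9 = 9 (sole candidate).
row 6, column 2 = 3 (sole candidate).
row 6, column 4 = 7 (sole candidate).
row 3, column 9 = 3 (sole candidate).
row 4, column 5 = 4 (sole candidate).
row 1, column 9 = 7 (sole candidate).
row 2, column 9 = 6 (sole candidate).
row 2, column 7 = 7 (hidden single in row 2).
row 4, column 2 = 1 (hidden single in row 4).
row 9, column 1 = 5 (hidden single in row 9).
row 1, column 2 = 5 (hidden single in column 2).
row 8, column 3 = 2 (hidden single in column 3).
row 5, column 1 = 2 (hidden single in column 1).
row 5, column 4 = 6 (sole candidate).
row 9, column 2 = 6 (hidden single in row 9).
row 8, column 2 = 8 (sole candidate).
row 2, column 2 = 9 (sole candidate).
row 8, column 1 = 6 (sole candidate).
row 4, column 3 = 9 (hidden single in column 3).
row 9, column 4 = 9 (hidden single in column 4).
row 9, column 7 = 4 (sole candidate).
row 2, column 4 = 2 (hidden single in column 4).
row 1, column 8 = 2: in row 1, 2 can only go here (every other open cell in that row sees a 2).

2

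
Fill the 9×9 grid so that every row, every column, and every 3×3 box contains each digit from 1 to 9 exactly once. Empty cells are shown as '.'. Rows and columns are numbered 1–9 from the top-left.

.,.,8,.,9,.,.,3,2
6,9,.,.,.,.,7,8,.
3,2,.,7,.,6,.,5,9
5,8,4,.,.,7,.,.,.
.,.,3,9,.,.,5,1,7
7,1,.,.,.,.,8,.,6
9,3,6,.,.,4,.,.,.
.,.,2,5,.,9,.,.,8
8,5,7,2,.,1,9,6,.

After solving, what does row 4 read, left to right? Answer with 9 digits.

r1c6 = 5 (sole candidate).
r3c3 = 1 (sole candidate).
r3c7 = 4 (sole candidate).
r4c9 = 3: row 4 has {4,5,7,8}; col 9 has {2,6,7,8,9}; box has {1,5,6,7,8} → only 3 remains.
r5c1 = 2 (sole candidate).
r5c2 = 6 (sole candidate).
r5c6 = 8 (sole candidate).
r6c3 = 9 (sole candidate).
r7c4 = 8 (sole candidate).
r7c5 = 7 (sole candidate).
r7c8 = 2 (sole candidate).
r8c2 = 4 (sole candidate).
r8c8 = 7 (sole candidate).
r9c5 = 3 (sole candidate).
r9c9 = 4 (sole candidate).
r1c1 = 4 (sole candidate).
r1c2 = 7 (sole candidate).
r1c4 = 1 (sole candidate).
r1c7 = 6 (sole candidate).
r2c3 = 5 (sole candidate).
r2c9 = 1 (sole candidate).
r3c5 = 8 (sole candidate).
r4c4 = 6: row 4 has {3,4,5,7,8}; col 4 has {1,2,5,7,8,9}; box has {7,8,9} → only 6 remains.
r4c7 = 2: row 4 has {3,4,5,6,7,8}; col 7 has {4,5,6,7,8,9}; box has {1,3,5,6,7,8} → only 2 remains.
r4c8 = 9: row 4 has {2,3,4,5,6,7,8}; col 8 has {1,2,3,5,6,7,8}; box has {1,2,3,5,6,7,8} → only 9 remains.
r5c5 = 4 (sole candidate).
r6c4 = 3 (sole candidate).
r6c6 = 2 (sole candidate).
r6c8 = 4 (sole candidate).
r7c7 = 1 (sole candidate).
r7c9 = 5 (sole candidate).
r8c1 = 1 (sole candidate).
r8c5 = 6 (sole candidate).
r8c7 = 3 (sole candidate).
r2c4 = 4 (sole candidate).
r2c5 = 2 (sole candidate).
r2c6 = 3 (sole candidate).
r4c5 = 1: row 4 has {2,3,4,5,6,7,8,9}; col 5 has {2,3,4,6,7,8,9}; box has {2,3,4,6,7,8,9} → only 1 remains.

584617293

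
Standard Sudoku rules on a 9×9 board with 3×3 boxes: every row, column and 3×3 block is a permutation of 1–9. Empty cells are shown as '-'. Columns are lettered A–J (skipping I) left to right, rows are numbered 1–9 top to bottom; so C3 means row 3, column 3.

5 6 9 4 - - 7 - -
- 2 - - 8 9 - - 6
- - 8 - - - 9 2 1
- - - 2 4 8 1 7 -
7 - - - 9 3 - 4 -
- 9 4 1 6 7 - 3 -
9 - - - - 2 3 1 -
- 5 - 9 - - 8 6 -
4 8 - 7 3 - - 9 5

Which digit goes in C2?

7

F1 = 1 (sole candidate).
H1 = 8 (sole candidate).
J1 = 3 (sole candidate).
H2 = 5 (sole candidate).
A3 = 3 (sole candidate).
A4 = 6 (sole candidate).
B4 = 3 (sole candidate).
C4 = 5 (sole candidate).
J4 = 9 (sole candidate).
B5 = 1 (sole candidate).
C5 = 2 (sole candidate).
D5 = 5 (sole candidate).
G5 = 6 (sole candidate).
J5 = 8 (sole candidate).
A6 = 8 (sole candidate).
J6 = 2 (sole candidate).
B7 = 7 (sole candidate).
C7 = 6 (sole candidate).
D7 = 8 (sole candidate).
E7 = 5 (sole candidate).
J7 = 4 (sole candidate).
E8 = 1 (sole candidate).
F8 = 4 (sole candidate).
J8 = 7 (sole candidate).
C9 = 1 (sole candidate).
F9 = 6 (sole candidate).
G9 = 2 (sole candidate).
E1 = 2 (sole candidate).
A2 = 1 (sole candidate).
C2 = 7: row 2 has {1,2,5,6,8,9}; col 3 has {1,2,4,5,6,8,9}; box has {1,2,3,5,6,8,9} → only 7 remains.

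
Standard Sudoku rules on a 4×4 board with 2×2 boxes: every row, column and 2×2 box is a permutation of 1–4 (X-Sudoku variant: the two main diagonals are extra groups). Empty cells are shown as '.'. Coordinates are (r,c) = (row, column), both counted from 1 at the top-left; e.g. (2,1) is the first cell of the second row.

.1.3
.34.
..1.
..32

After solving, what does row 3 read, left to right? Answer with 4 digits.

(1,1) = 4 (sole candidate).
(1,3) = 2 (sole candidate).
(2,1) = 2 (sole candidate).
(2,4) = 1 (sole candidate).
(3,1) = 3: row 3 has {1}; col 1 has {2,4}; box has {} → only 3 remains.
(3,2) = 2: row 3 has {1,3}; col 2 has {1,3}; box has {3}; anti-diagonal has {3,4} → only 2 remains.
(3,4) = 4: row 3 has {1,2,3}; col 4 has {1,2,3}; box has {1,2,3} → only 4 remains.

3214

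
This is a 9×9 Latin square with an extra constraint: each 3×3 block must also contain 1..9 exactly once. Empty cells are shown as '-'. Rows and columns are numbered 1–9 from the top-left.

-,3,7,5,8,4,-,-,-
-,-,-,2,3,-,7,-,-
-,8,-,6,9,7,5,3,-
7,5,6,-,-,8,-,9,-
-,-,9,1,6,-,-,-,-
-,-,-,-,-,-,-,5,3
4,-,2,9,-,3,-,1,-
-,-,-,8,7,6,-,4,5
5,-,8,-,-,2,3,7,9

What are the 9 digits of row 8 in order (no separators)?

R2C6 = 1 (sole candidate).
R5C6 = 5 (sole candidate).
R6C6 = 9 (sole candidate).
R7C5 = 5 (sole candidate).
R8C7 = 2: row 8 has {4,5,6,7,8}; col 7 has {3,5,7}; box has {1,3,4,5,7,9} → only 2 remains.
R9C4 = 4 (sole candidate).
R9C5 = 1 (sole candidate).
R4C4 = 3 (sole candidate).
R6C4 = 7 (sole candidate).
R9C2 = 6 (sole candidate).
R7C2 = 7 (sole candidate).
R2C3 = 5 (hidden single in row 2).
R5C1 = 3 (hidden single in row 5).
R5C9 = 7 (hidden single in row 5).
R6C7 = 6 (hidden single in row 6).
R7C7 = 8 (sole candidate).
R7C9 = 6 (sole candidate).
R5C7 = 4 (sole candidate).
R4C7 = 1 (sole candidate).
R4C9 = 2 (sole candidate).
R5C2 = 2 (sole candidate).
R5C8 = 8 (sole candidate).
R1C7 = 9 (sole candidate).
R1C9 = 1 (sole candidate).
R2C8 = 6 (sole candidate).
R3C9 = 4 (sole candidate).
R4C5 = 4 (sole candidate).
R6C5 = 2 (sole candidate).
R1C8 = 2 (sole candidate).
R2C1 = 9 (sole candidate).
R2C2 = 4 (sole candidate).
R2C9 = 8 (sole candidate).
R3C3 = 1 (sole candidate).
R6C2 = 1 (sole candidate).
R6C3 = 4 (sole candidate).
R8C1 = 1: row 8 has {2,4,5,6,7,8}; col 1 has {3,4,5,7,9}; box has {2,4,5,6,7,8} → only 1 remains.
R8C2 = 9: row 8 has {1,2,4,5,6,7,8}; col 2 has {1,2,3,4,5,6,7,8}; box has {1,2,4,5,6,7,8} → only 9 remains.
R8C3 = 3: row 8 has {1,2,4,5,6,7,8,9}; col 3 has {1,2,4,5,6,7,8,9}; box has {1,2,4,5,6,7,8,9} → only 3 remains.

193876245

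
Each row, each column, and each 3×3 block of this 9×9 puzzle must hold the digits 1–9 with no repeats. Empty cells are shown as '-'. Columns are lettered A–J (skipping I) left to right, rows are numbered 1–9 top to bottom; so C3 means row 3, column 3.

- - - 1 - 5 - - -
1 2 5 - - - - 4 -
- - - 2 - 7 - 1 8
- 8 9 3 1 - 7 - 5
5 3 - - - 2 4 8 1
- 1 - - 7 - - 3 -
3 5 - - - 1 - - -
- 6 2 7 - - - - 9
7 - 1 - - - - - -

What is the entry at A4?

2

H8 = 5: row 8 has {2,6,7,9}; col 8 has {1,3,4,8}; box has {9} → only 5 remains.
J2 = 7: in row 2, 7 can only go here (every other open cell in that row sees a 7).
G3 = 5: in row 3, 5 can only go here (every other open cell in that row sees a 5).
C5 = 7: in row 5, 7 can only go here (every other open cell in that row sees a 7).
B1 = 7: in row 1, 7 can only go here (every other open cell in that row sees a 7).
D6 = 5: in row 6, 5 can only go here (every other open cell in that row sees a 5).
F6 = 8: in row 6, 8 can only go here (every other open cell in that row sees an 8).
G6 = 9: in row 6, 9 can only go here (every other open cell in that row sees a 9).
H7 = 7: in row 7, 7 can only go here (every other open cell in that row sees a 7).
G8 = 1: in row 8, 1 can only go here (every other open cell in that row sees a 1).
E9 = 5: in row 9, 5 can only go here (every other open cell in that row sees a 5).
E7 = 2: in column 5, 2 can only go here (every other open cell in that column sees a 2).
D7 = 9: in row 7, 9 can only go here (every other open cell in that row sees a 9).
D5 = 6: row 5 has {1,2,3,4,5,7,8}; col 4 has {1,2,3,5,7,9}; box has {1,2,3,5,7,8} → only 6 remains.
E5 = 9: row 5 has {1,2,3,4,5,6,7,8}; col 5 has {1,2,5,7}; box has {1,2,3,5,6,7,8} → only 9 remains.
D2 = 8: row 2 has {1,2,4,5,7}; col 4 has {1,2,3,5,6,7,9}; box has {1,2,5,7} → only 8 remains.
F4 = 4: row 4 has {1,3,5,7,8,9}; col 6 has {1,2,5,7,8}; box has {1,2,3,5,6,7,8,9} → only 4 remains.
F8 = 3: row 8 has {1,2,5,6,7,9}; col 6 has {1,2,4,5,7,8}; box has {1,2,5,7,9} → only 3 remains.
D9 = 4: row 9 has {1,5,7}; col 4 has {1,2,3,5,6,7,8,9}; box has {1,2,3,5,7,9} → only 4 remains.
F9 = 6: row 9 has {1,4,5,7}; col 6 has {1,2,3,4,5,7,8}; box has {1,2,3,4,5,7,9} → only 6 remains.
H9 = 2: row 9 has {1,4,5,6,7}; col 8 has {1,3,4,5,7,8}; box has {1,5,7,9} → only 2 remains.
J9 = 3: row 9 has {1,2,4,5,6,7}; col 9 has {1,5,7,8,9}; box has {1,2,5,7,9} → only 3 remains.
F2 = 9: row 2 has {1,2,4,5,7,8}; col 6 has {1,2,3,4,5,6,7,8}; box has {1,2,5,7,8} → only 9 remains.
H4 = 6: row 4 has {1,3,4,5,7,8,9}; col 8 has {1,2,3,4,5,7,8}; box has {1,3,4,5,7,8,9} → only 6 remains.
J6 = 2: row 6 has {1,3,5,7,8,9}; col 9 has {1,3,5,7,8,9}; box has {1,3,4,5,6,7,8,9} → only 2 remains.
E8 = 8: row 8 has {1,2,3,5,6,7,9}; col 5 has {1,2,5,7,9}; box has {1,2,3,4,5,6,7,9} → only 8 remains.
B9 = 9: row 9 has {1,2,3,4,5,6,7}; col 2 has {1,2,3,5,6,7,8}; box has {1,2,3,5,6,7} → only 9 remains.
G9 = 8: row 9 has {1,2,3,4,5,6,7,9}; col 7 has {1,4,5,7,9}; box has {1,2,3,5,7,9} → only 8 remains.
H1 = 9: row 1 has {1,5,7}; col 8 has {1,2,3,4,5,6,7,8}; box has {1,4,5,7,8} → only 9 remains.
J1 = 6: row 1 has {1,5,7,9}; col 9 has {1,2,3,5,7,8,9}; box has {1,4,5,7,8,9} → only 6 remains.
G2 = 3: row 2 has {1,2,4,5,7,8,9}; col 7 has {1,4,5,7,8,9}; box has {1,4,5,6,7,8,9} → only 3 remains.
B3 = 4: row 3 has {1,2,5,7,8}; col 2 has {1,2,3,5,6,7,8,9}; box has {1,2,5,7} → only 4 remains.
A4 = 2: row 4 has {1,3,4,5,6,7,8,9}; col 1 has {1,3,5,7}; box has {1,3,5,7,8,9} → only 2 remains.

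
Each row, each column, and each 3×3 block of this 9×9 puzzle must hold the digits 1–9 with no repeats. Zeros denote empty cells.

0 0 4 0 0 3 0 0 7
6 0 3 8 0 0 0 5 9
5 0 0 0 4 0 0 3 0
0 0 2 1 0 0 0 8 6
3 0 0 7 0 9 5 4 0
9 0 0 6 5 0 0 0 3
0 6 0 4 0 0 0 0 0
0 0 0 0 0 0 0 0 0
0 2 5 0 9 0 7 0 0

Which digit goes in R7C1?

R4C5 = 3: row 4 has {1,2,6,8}; col 5 has {4,5,9}; box has {1,5,6,7,9} → only 3 remains.
R4C6 = 4: row 4 has {1,2,3,6,8}; col 6 has {3,9}; box has {1,3,5,6,7,9} → only 4 remains.
R4C7 = 9: row 4 has {1,2,3,4,6,8}; col 7 has {5,7}; box has {3,4,5,6,8} → only 9 remains.
R9C4 = 3: row 9 has {2,5,7,9}; col 4 has {1,4,6,7,8}; box has {4,9} → only 3 remains.
R4C1 = 7: row 4 has {1,2,3,4,6,8,9}; col 1 has {3,5,6,9}; box has {2,3,9} → only 7 remains.
R4C2 = 5: row 4 has {1,2,3,4,6,7,8,9}; col 2 has {2,6}; box has {2,3,7,9} → only 5 remains.
R1C4 = 5: in row 1, 5 can only go here (every other open cell in that row sees a 5).
R8C4 = 2: row 8 has {}; col 4 has {1,3,4,5,6,7,8}; box has {3,4,9} → only 2 remains.
R3C4 = 9: row 3 has {3,4,5}; col 4 has {1,2,3,4,5,6,7,8}; box has {3,4,5,8} → only 9 remains.
R1C2 = 9: in row 1, 9 can only go here (every other open cell in that row sees a 9).
R2C7 = 4: in row 2, 4 can only go here (every other open cell in that row sees a 4).
R5C3 = 6: in row 5, 6 can only go here (every other open cell in that row sees a 6).
R6C2 = 4: in row 6, 4 can only go here (every other open cell in that row sees a 4).
R6C8 = 7: in row 6, 7 can only go here (every other open cell in that row sees a 7).
R7C7 = 3: in row 7, 3 can only go here (every other open cell in that row sees a 3).
R8C2 = 3: in row 8, 3 can only go here (every other open cell in that row sees a 3).
R1C1 = 2: in column 1, 2 can only go here (every other open cell in that column sees a 2).
R1C7 = 8: in row 1, 8 can only go here (every other open cell in that row sees an 8).
R7C8 = 2: in column 8, 2 can only go here (every other open cell in that column sees a 2).
R7C3 = 9: in row 7, 9 can only go here (every other open cell in that row sees a 9).
R8C8 = 9: in row 8, 9 can only go here (every other open cell in that row sees a 9).
R8C3 = 7: in box 7, 7 can only go here (every other open cell in that box sees a 7).
Singles propagation stalls before the target is settled. Branch on R1C5 (candidates {1,6}).
  Try R1C5 = 1: this forces R1C8=6, R9C8=1, R8C7=6; then column 5 has no cell left for 6 — contradiction.
So R1C5 = 6.
R1C8 = 1 (sole candidate).
R3C9 = 2 (sole candidate).
R5C9 = 1 (sole candidate).
R6C7 = 2 (sole candidate).
R9C8 = 6 (sole candidate).
R3C7 = 6 (sole candidate).
R5C2 = 8 (sole candidate).
R5C5 = 2 (sole candidate).
R6C3 = 1 (sole candidate).
R6C6 = 8 (sole candidate).
R8C7 = 1 (sole candidate).
R9C6 = 1 (sole candidate).
R3C3 = 8 (sole candidate).
R3C6 = 7 (sole candidate).
R7C6 = 5 (sole candidate).
R7C9 = 8 (sole candidate).
R8C5 = 8 (sole candidate).
R8C6 = 6 (sole candidate).
R9C9 = 4 (sole candidate).
R2C5 = 1 (sole candidate).
R2C6 = 2 (sole candidate).
R3C2 = 1 (sole candidate).
R7C1 = 1: row 7 has {2,3,4,5,6,8,9}; col 1 has {2,3,5,6,7,9}; box has {2,3,5,6,7,9} → only 1 remains.

1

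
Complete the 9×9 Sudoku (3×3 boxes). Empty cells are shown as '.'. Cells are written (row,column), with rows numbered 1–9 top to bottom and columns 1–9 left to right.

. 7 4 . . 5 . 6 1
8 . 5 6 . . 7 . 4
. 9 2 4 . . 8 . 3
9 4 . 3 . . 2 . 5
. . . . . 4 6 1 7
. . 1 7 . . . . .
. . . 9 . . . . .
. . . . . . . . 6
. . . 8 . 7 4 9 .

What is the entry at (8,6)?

(1,1) = 3 (sole candidate).
(1,4) = 2 (sole candidate).
(1,7) = 9 (sole candidate).
(2,2) = 1 (sole candidate).
(2,8) = 2 (sole candidate).
(3,1) = 6 (sole candidate).
(3,6) = 1 (sole candidate).
(3,8) = 5 (sole candidate).
(4,8) = 8 (sole candidate).
(5,4) = 5 (sole candidate).
(6,7) = 3 (sole candidate).
(6,8) = 4 (sole candidate).
(6,9) = 9 (sole candidate).
(8,4) = 1 (sole candidate).
(8,7) = 5 (sole candidate).
(9,9) = 2 (sole candidate).
(1,5) = 8 (sole candidate).
(3,5) = 7 (sole candidate).
(4,6) = 6 (sole candidate).
(5,1) = 2 (sole candidate).
(5,5) = 9 (sole candidate).
(6,1) = 5 (sole candidate).
(6,5) = 2 (sole candidate).
(6,6) = 8 (sole candidate).
(7,7) = 1 (sole candidate).
(7,9) = 8 (sole candidate).
(9,1) = 1 (sole candidate).
(2,5) = 3 (sole candidate).
(2,6) = 9 (sole candidate).
(4,3) = 7 (sole candidate).
(4,5) = 1 (sole candidate).
(6,2) = 6 (sole candidate).
(8,5) = 4 (sole candidate).
(8,1) = 7 (sole candidate).
(8,8) = 3 (sole candidate).
(7,1) = 4 (sole candidate).
(7,8) = 7 (sole candidate).
(8,6) = 2: row 8 has {1,3,4,5,6,7}; col 6 has {1,4,5,6,7,8,9}; box has {1,4,7,8,9} → only 2 remains.

2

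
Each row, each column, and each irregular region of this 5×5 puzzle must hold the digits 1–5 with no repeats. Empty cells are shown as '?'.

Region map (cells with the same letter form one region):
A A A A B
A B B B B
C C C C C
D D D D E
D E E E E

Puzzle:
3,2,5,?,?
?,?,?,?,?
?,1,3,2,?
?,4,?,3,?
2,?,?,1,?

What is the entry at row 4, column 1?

row 1, column 4 = 4 (sole candidate).
row 1, column 5 = 1 (sole candidate).
row 2, column 1 = 1 (sole candidate).
row 2, column 4 = 5 (sole candidate).
row 4, column 1 = 5: row 4 has {3,4}; col 1 has {1,2,3}; region has {2,3,4} → only 5 remains.

5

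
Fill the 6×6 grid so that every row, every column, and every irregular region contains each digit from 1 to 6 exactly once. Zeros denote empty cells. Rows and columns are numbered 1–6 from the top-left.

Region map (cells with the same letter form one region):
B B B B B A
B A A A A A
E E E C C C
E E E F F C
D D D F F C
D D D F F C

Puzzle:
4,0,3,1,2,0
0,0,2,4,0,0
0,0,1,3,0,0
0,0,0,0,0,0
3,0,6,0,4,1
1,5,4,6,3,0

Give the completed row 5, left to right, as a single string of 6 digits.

326541

row 1, column 2 = 6: row 1 has {1,2,3,4}; col 2 has {5}; region has {1,2,3,4} → only 6 remains.
row 1, column 6 = 5: row 1 has {1,2,3,4,6}; col 6 has {1}; region has {2,4} → only 5 remains.
row 2, column 1 = 5: row 2 has {2,4}; col 1 has {1,3,4}; region has {1,2,3,4,6} → only 5 remains.
row 4, column 3 = 5: row 4 has {}; col 3 has {1,2,3,4,6}; region has {1} → only 5 remains.
row 4, column 4 = 2: row 4 has {5}; col 4 has {1,3,4,6}; region has {3,4,6} → only 2 remains.
row 4, column 5 = 1: row 4 has {2,5}; col 5 has {2,3,4}; region has {2,3,4,6} → only 1 remains.
row 5, column 2 = 2: row 5 has {1,3,4,6}; col 2 has {5,6}; region has {1,3,4,5,6} → only 2 remains.
row 5, column 4 = 5: row 5 has {1,2,3,4,6}; col 4 has {1,2,3,4,6}; region has {1,2,3,4,6} → only 5 remains.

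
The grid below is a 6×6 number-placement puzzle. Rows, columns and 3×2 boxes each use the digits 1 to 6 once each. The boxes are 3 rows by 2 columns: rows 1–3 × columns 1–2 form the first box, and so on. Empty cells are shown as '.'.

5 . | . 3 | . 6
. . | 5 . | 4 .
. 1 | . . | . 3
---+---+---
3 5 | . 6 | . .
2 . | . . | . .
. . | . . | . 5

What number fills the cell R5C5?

6

R2C1 = 6: row 2 has {4,5}; col 1 has {2,3,5}; box has {1,5} → only 6 remains.
R3C1 = 4: row 3 has {1,3}; col 1 has {2,3,5,6}; box has {1,5,6} → only 4 remains.
R3C4 = 2: row 3 has {1,3,4}; col 4 has {3,6}; box has {3,5} → only 2 remains.
R3C5 = 5: row 3 has {1,2,3,4}; col 5 has {4}; box has {3,4,6} → only 5 remains.
R6C1 = 1: row 6 has {5}; col 1 has {2,3,4,5,6}; box has {2,3,5} → only 1 remains.
R6C4 = 4: row 6 has {1,5}; col 4 has {2,3,6}; box has {6} → only 4 remains.
R1C2 = 2: row 1 has {3,5,6}; col 2 has {1,5}; box has {1,4,5,6} → only 2 remains.
R1C5 = 1: row 1 has {2,3,5,6}; col 5 has {4,5}; box has {3,4,5,6} → only 1 remains.
R2C2 = 3: row 2 has {4,5,6}; col 2 has {1,2,5}; box has {1,2,4,5,6} → only 3 remains.
R2C4 = 1: row 2 has {3,4,5,6}; col 4 has {2,3,4,6}; box has {2,3,5} → only 1 remains.
R2C6 = 2: row 2 has {1,3,4,5,6}; col 6 has {3,5,6}; box has {1,3,4,5,6} → only 2 remains.
R3C3 = 6: row 3 has {1,2,3,4,5}; col 3 has {5}; box has {1,2,3,5} → only 6 remains.
R4C5 = 2: row 4 has {3,5,6}; col 5 has {1,4,5}; box has {5} → only 2 remains.
R5C4 = 5: row 5 has {2}; col 4 has {1,2,3,4,6}; box has {4,6} → only 5 remains.
R6C2 = 6: row 6 has {1,4,5}; col 2 has {1,2,3,5}; box has {1,2,3,5} → only 6 remains.
R6C5 = 3: row 6 has {1,4,5,6}; col 5 has {1,2,4,5}; box has {2,5} → only 3 remains.
R1C3 = 4: row 1 has {1,2,3,5,6}; col 3 has {5,6}; box has {1,2,3,5,6} → only 4 remains.
R4C3 = 1: row 4 has {2,3,5,6}; col 3 has {4,5,6}; box has {4,5,6} → only 1 remains.
R4C6 = 4: row 4 has {1,2,3,5,6}; col 6 has {2,3,5,6}; box has {2,3,5} → only 4 remains.
R5C2 = 4: row 5 has {2,5}; col 2 has {1,2,3,5,6}; box has {1,2,3,5,6} → only 4 remains.
R5C3 = 3: row 5 has {2,4,5}; col 3 has {1,4,5,6}; box has {1,4,5,6} → only 3 remains.
R5C5 = 6: row 5 has {2,3,4,5}; col 5 has {1,2,3,4,5}; box has {2,3,4,5} → only 6 remains.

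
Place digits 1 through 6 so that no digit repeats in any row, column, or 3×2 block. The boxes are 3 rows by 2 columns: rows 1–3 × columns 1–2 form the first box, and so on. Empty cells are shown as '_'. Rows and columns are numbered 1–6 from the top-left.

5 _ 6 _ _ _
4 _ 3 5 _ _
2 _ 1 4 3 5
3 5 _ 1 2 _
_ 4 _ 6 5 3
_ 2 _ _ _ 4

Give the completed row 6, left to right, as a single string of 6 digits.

625314

R1C4 = 2: row 1 has {5,6}; col 4 has {1,4,5,6}; box has {1,3,4,5,6} → only 2 remains.
R1C6 = 1: row 1 has {2,5,6}; col 6 has {3,4,5}; box has {3,5} → only 1 remains.
R2C5 = 6: row 2 has {3,4,5}; col 5 has {2,3,5}; box has {1,3,5} → only 6 remains.
R2C6 = 2: row 2 has {3,4,5,6}; col 6 has {1,3,4,5}; box has {1,3,5,6} → only 2 remains.
R3C2 = 6: row 3 has {1,2,3,4,5}; col 2 has {2,4,5}; box has {2,4,5} → only 6 remains.
R4C3 = 4: row 4 has {1,2,3,5}; col 3 has {1,3,6}; box has {1,6} → only 4 remains.
R4C6 = 6: row 4 has {1,2,3,4,5}; col 6 has {1,2,3,4,5}; box has {2,3,4,5} → only 6 remains.
R5C1 = 1: row 5 has {3,4,5,6}; col 1 has {2,3,4,5}; box has {2,3,4,5} → only 1 remains.
R5C3 = 2: row 5 has {1,3,4,5,6}; col 3 has {1,3,4,6}; box has {1,4,6} → only 2 remains.
R6C1 = 6: row 6 has {2,4}; col 1 has {1,2,3,4,5}; box has {1,2,3,4,5} → only 6 remains.
R6C3 = 5: row 6 has {2,4,6}; col 3 has {1,2,3,4,6}; box has {1,2,4,6} → only 5 remains.
R6C4 = 3: row 6 has {2,4,5,6}; col 4 has {1,2,4,5,6}; box has {1,2,4,5,6} → only 3 remains.
R6C5 = 1: row 6 has {2,3,4,5,6}; col 5 has {2,3,5,6}; box has {2,3,4,5,6} → only 1 remains.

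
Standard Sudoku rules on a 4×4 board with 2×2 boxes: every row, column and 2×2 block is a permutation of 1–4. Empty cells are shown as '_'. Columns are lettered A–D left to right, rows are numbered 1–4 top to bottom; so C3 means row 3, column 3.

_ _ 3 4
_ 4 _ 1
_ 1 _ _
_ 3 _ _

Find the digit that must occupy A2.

3

B1 = 2: row 1 has {3,4}; col 2 has {1,3,4}; box has {4} → only 2 remains.
A2 = 3: row 2 has {1,4}; col 1 has {}; box has {2,4} → only 3 remains.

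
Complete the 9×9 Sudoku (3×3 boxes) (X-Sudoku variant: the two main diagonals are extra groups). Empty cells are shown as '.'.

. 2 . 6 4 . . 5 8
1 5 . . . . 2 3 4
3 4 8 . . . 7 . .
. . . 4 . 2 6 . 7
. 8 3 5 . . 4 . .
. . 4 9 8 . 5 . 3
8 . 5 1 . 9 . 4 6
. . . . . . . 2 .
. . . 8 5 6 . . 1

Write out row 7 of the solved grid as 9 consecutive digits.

r2c4 = 7 (sole candidate).
r2c5 = 9 (sole candidate).
r2c6 = 8 (sole candidate).
r3c4 = 2 (sole candidate).
r3c5 = 1 (sole candidate).
r3c6 = 5 (sole candidate).
r3c9 = 9 (sole candidate).
r4c5 = 3 (sole candidate).
r5c5 = 6 (sole candidate).
r5c9 = 2 (sole candidate).
r6c6 = 7 (sole candidate).
r6c8 = 1 (sole candidate).
r7c7 = 3: row 7 has {1,4,5,6,8,9}; col 7 has {2,4,5,6,7}; box has {1,2,4,6}; main diagonal has {1,2,4,5,6,7,8} → only 3 remains.
r8c2 = 1 (sole candidate).
r8c4 = 3 (sole candidate).
r8c5 = 7 (sole candidate).
r8c6 = 4 (sole candidate).
r8c9 = 5 (sole candidate).
r9c1 = 4 (sole candidate).
r9c7 = 9 (sole candidate).
r9c8 = 7 (sole candidate).
r1c1 = 9 (sole candidate).
r1c3 = 7 (sole candidate).
r1c6 = 3 (sole candidate).
r1c7 = 1 (sole candidate).
r2c3 = 6 (sole candidate).
r3c8 = 6 (sole candidate).
r4c1 = 5 (sole candidate).
r4c2 = 9 (sole candidate).
r4c3 = 1 (sole candidate).
r4c8 = 8 (sole candidate).
r5c1 = 7 (sole candidate).
r5c6 = 1 (sole candidate).
r5c8 = 9 (sole candidate).
r6c2 = 6 (sole candidate).
r7c2 = 7: row 7 has {1,3,4,5,6,8,9}; col 2 has {1,2,4,5,6,8,9}; box has {1,4,5,8} → only 7 remains.
r7c5 = 2: row 7 has {1,3,4,5,6,7,8,9}; col 5 has {1,3,4,5,6,7,8,9}; box has {1,3,4,5,6,7,8,9} → only 2 remains.

875129346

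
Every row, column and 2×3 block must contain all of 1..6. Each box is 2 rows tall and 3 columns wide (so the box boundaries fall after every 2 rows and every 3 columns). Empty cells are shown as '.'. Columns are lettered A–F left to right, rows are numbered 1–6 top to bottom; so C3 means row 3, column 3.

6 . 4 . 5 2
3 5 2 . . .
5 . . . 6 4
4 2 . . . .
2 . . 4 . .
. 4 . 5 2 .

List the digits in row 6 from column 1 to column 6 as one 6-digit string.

B1 = 1: row 1 has {2,4,5,6}; col 2 has {2,4,5}; box has {2,3,4,5,6} → only 1 remains.
D1 = 3: row 1 has {1,2,4,5,6}; col 4 has {4,5}; box has {2,5} → only 3 remains.
B3 = 3: row 3 has {4,5,6}; col 2 has {1,2,4,5}; box has {2,4,5} → only 3 remains.
C3 = 1: row 3 has {3,4,5,6}; col 3 has {2,4}; box has {2,3,4,5} → only 1 remains.
D3 = 2: row 3 has {1,3,4,5,6}; col 4 has {3,4,5}; box has {4,6} → only 2 remains.
C4 = 6: row 4 has {2,4}; col 3 has {1,2,4}; box has {1,2,3,4,5} → only 6 remains.
D4 = 1: row 4 has {2,4,6}; col 4 has {2,3,4,5}; box has {2,4,6} → only 1 remains.
E4 = 3: row 4 has {1,2,4,6}; col 5 has {2,5,6}; box has {1,2,4,6} → only 3 remains.
F4 = 5: row 4 has {1,2,3,4,6}; col 6 has {2,4}; box has {1,2,3,4,6} → only 5 remains.
B5 = 6: row 5 has {2,4}; col 2 has {1,2,3,4,5}; box has {2,4} → only 6 remains.
E5 = 1: row 5 has {2,4,6}; col 5 has {2,3,5,6}; box has {2,4,5} → only 1 remains.
F5 = 3: row 5 has {1,2,4,6}; col 6 has {2,4,5}; box has {1,2,4,5} → only 3 remains.
A6 = 1: row 6 has {2,4,5}; col 1 has {2,3,4,5,6}; box has {2,4,6} → only 1 remains.
C6 = 3: row 6 has {1,2,4,5}; col 3 has {1,2,4,6}; box has {1,2,4,6} → only 3 remains.
F6 = 6: row 6 has {1,2,3,4,5}; col 6 has {2,3,4,5}; box has {1,2,3,4,5} → only 6 remains.

143526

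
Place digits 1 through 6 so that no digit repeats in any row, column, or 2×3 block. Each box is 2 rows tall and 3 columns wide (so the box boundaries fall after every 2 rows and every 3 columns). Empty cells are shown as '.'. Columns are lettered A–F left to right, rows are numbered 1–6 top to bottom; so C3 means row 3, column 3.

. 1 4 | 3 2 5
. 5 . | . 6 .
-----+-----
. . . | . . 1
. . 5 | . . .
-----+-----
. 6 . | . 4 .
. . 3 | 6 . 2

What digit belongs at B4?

A1 = 6: row 1 has {1,2,3,4,5}; col 1 has {}; box has {1,4,5} → only 6 remains.
C2 = 2: row 2 has {5,6}; col 3 has {3,4,5}; box has {1,4,5,6} → only 2 remains.
F2 = 4: row 2 has {2,5,6}; col 6 has {1,2,5}; box has {2,3,5,6} → only 4 remains.
C3 = 6: row 3 has {1}; col 3 has {2,3,4,5}; box has {5} → only 6 remains.
E4 = 3: row 4 has {5}; col 5 has {2,4,6}; box has {1} → only 3 remains.
F4 = 6: row 4 has {3,5}; col 6 has {1,2,4,5}; box has {1,3} → only 6 remains.
C5 = 1: row 5 has {4,6}; col 3 has {2,3,4,5,6}; box has {3,6} → only 1 remains.
D5 = 5: row 5 has {1,4,6}; col 4 has {3,6}; box has {2,4,6} → only 5 remains.
F5 = 3: row 5 has {1,4,5,6}; col 6 has {1,2,4,5,6}; box has {2,4,5,6} → only 3 remains.
B6 = 4: row 6 has {2,3,6}; col 2 has {1,5,6}; box has {1,3,6} → only 4 remains.
E6 = 1: row 6 has {2,3,4,6}; col 5 has {2,3,4,6}; box has {2,3,4,5,6} → only 1 remains.
A2 = 3: row 2 has {2,4,5,6}; col 1 has {6}; box has {1,2,4,5,6} → only 3 remains.
D2 = 1: row 2 has {2,3,4,5,6}; col 4 has {3,5,6}; box has {2,3,4,5,6} → only 1 remains.
E3 = 5: row 3 has {1,6}; col 5 has {1,2,3,4,6}; box has {1,3,6} → only 5 remains.
B4 = 2: row 4 has {3,5,6}; col 2 has {1,4,5,6}; box has {5,6} → only 2 remains.

2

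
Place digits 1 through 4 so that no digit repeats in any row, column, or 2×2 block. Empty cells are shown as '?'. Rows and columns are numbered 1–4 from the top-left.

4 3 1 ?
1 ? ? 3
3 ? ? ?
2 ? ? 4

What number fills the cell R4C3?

3

R1C4 = 2: row 1 has {1,3,4}; col 4 has {3,4}; box has {1,3} → only 2 remains.
R2C2 = 2: row 2 has {1,3}; col 2 has {3}; box has {1,3,4} → only 2 remains.
R2C3 = 4: row 2 has {1,2,3}; col 3 has {1}; box has {1,2,3} → only 4 remains.
R3C3 = 2: row 3 has {3}; col 3 has {1,4}; box has {4} → only 2 remains.
R3C4 = 1: row 3 has {2,3}; col 4 has {2,3,4}; box has {2,4} → only 1 remains.
R4C2 = 1: row 4 has {2,4}; col 2 has {2,3}; box has {2,3} → only 1 remains.
R4C3 = 3: row 4 has {1,2,4}; col 3 has {1,2,4}; box has {1,2,4} → only 3 remains.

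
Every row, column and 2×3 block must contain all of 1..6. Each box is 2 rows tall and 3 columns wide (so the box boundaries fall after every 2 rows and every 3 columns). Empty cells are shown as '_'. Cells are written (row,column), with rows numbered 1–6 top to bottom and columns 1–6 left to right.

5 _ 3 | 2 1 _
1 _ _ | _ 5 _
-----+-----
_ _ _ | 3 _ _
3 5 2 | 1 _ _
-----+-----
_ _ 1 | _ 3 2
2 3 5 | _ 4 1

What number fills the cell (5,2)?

6

(4,5) = 6: row 4 has {1,2,3,5}; col 5 has {1,3,4,5}; box has {1,3} → only 6 remains.
(4,6) = 4: row 4 has {1,2,3,5,6}; col 6 has {1,2}; box has {1,3,6} → only 4 remains.
(6,4) = 6: row 6 has {1,2,3,4,5}; col 4 has {1,2,3}; box has {1,2,3,4} → only 6 remains.
(1,6) = 6: row 1 has {1,2,3,5}; col 6 has {1,2,4}; box has {1,2,5} → only 6 remains.
(2,4) = 4: row 2 has {1,5}; col 4 has {1,2,3,6}; box has {1,2,5,6} → only 4 remains.
(2,6) = 3: row 2 has {1,4,5}; col 6 has {1,2,4,6}; box has {1,2,4,5,6} → only 3 remains.
(3,5) = 2: row 3 has {3}; col 5 has {1,3,4,5,6}; box has {1,3,4,6} → only 2 remains.
(3,6) = 5: row 3 has {2,3}; col 6 has {1,2,3,4,6}; box has {1,2,3,4,6} → only 5 remains.
(5,4) = 5: row 5 has {1,2,3}; col 4 has {1,2,3,4,6}; box has {1,2,3,4,6} → only 5 remains.
(1,2) = 4: row 1 has {1,2,3,5,6}; col 2 has {3,5}; box has {1,3,5} → only 4 remains.
(2,3) = 6: row 2 has {1,3,4,5}; col 3 has {1,2,3,5}; box has {1,3,4,5} → only 6 remains.
(3,3) = 4: row 3 has {2,3,5}; col 3 has {1,2,3,5,6}; box has {2,3,5} → only 4 remains.
(5,2) = 6: row 5 has {1,2,3,5}; col 2 has {3,4,5}; box has {1,2,3,5} → only 6 remains.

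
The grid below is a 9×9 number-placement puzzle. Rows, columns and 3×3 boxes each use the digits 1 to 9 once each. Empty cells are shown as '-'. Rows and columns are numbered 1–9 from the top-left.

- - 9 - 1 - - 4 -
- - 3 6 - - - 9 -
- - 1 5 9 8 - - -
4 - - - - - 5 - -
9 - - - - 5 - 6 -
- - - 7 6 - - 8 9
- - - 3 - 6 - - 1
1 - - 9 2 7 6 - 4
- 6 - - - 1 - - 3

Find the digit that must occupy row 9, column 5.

8

row 1, column 4 = 2: row 1 has {1,4,9}; col 4 has {3,5,6,7,9}; box has {1,5,6,8,9} → only 2 remains.
row 1, column 6 = 3: row 1 has {1,2,4,9}; col 6 has {1,5,6,7,8}; box has {1,2,5,6,8,9} → only 3 remains.
row 2, column 6 = 4: row 2 has {3,6,9}; col 6 has {1,3,5,6,7,8}; box has {1,2,3,5,6,8,9} → only 4 remains.
row 6, column 6 = 2: row 6 has {6,7,8,9}; col 6 has {1,3,4,5,6,7,8}; box has {5,6,7} → only 2 remains.
row 8, column 8 = 5: row 8 has {1,2,4,6,7,9}; col 8 has {4,6,8,9}; box has {1,3,4,6} → only 5 remains.
row 2, column 5 = 7: row 2 has {3,4,6,9}; col 5 has {1,2,6,9}; box has {1,2,3,4,5,6,8,9} → only 7 remains.
row 4, column 6 = 9: row 4 has {4,5}; col 6 has {1,2,3,4,5,6,7,8}; box has {2,5,6,7} → only 9 remains.
row 6, column 3 = 5: row 6 has {2,6,7,8,9}; col 3 has {1,3,9}; box has {4,9} → only 5 remains.
row 8, column 3 = 8: row 8 has {1,2,4,5,6,7,9}; col 3 has {1,3,5,9}; box has {1,6} → only 8 remains.
row 6, column 1 = 3: row 6 has {2,5,6,7,8,9}; col 1 has {1,4,9}; box has {4,5,9} → only 3 remains.
row 6, column 2 = 1: row 6 has {2,3,5,6,7,8,9}; col 2 has {6}; box has {3,4,5,9} → only 1 remains.
row 6, column 7 = 4: row 6 has {1,2,3,5,6,7,8,9}; col 7 has {5,6}; box has {5,6,8,9} → only 4 remains.
row 8, column 2 = 3: row 8 has {1,2,4,5,6,7,8,9}; col 2 has {1,6}; box has {1,6,8} → only 3 remains.
row 2, column 7 = 1: in row 2, 1 can only go here (every other open cell in that row sees a 1).
row 3, column 2 = 4: in row 3, 4 can only go here (every other open cell in that row sees a 4).
row 4, column 3 = 6: in row 4, 6 can only go here (every other open cell in that row sees a 6).
row 5, column 4 = 1: in row 5, 1 can only go here (every other open cell in that row sees a 1).
row 4, column 4 = 8: row 4 has {4,5,6,9}; col 4 has {1,2,3,5,6,7,9}; box has {1,2,5,6,7,9} → only 8 remains.
row 4, column 5 = 3: row 4 has {4,5,6,8,9}; col 5 has {1,2,6,7,9}; box has {1,2,5,6,7,8,9} → only 3 remains.
row 5, column 5 = 4: row 5 has {1,5,6,9}; col 5 has {1,2,3,6,7,9}; box has {1,2,3,5,6,7,8,9} → only 4 remains.
row 9, column 4 = 4: row 9 has {1,3,6}; col 4 has {1,2,3,5,6,7,8,9}; box has {1,2,3,6,7,9} → only 4 remains.
row 4, column 8 = 1: in row 4, 1 can only go here (every other open cell in that row sees a 1).
row 5, column 2 = 8: in row 5, 8 can only go here (every other open cell in that row sees an 8).
row 5, column 7 = 3: in row 5, 3 can only go here (every other open cell in that row sees a 3).
row 3, column 8 = 3: in row 3, 3 can only go here (every other open cell in that row sees a 3).
row 7, column 3 = 4: in row 7, 4 can only go here (every other open cell in that row sees a 4).
row 9, column 7 = 9: in row 9, 9 can only go here (every other open cell in that row sees a 9).
row 7, column 2 = 9: in row 7, 9 can only go here (every other open cell in that row sees a 9).
row 9, column 5 = 8: in row 9, 8 can only go here (every other open cell in that row sees an 8).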